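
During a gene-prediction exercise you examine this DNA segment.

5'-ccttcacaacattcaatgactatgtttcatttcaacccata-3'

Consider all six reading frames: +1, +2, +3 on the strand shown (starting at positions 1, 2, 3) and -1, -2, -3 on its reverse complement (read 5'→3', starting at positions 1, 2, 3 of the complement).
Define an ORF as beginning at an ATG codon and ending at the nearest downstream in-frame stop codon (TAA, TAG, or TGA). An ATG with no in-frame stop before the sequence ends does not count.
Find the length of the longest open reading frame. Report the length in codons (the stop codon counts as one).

6

Reverse complement (5'→3'): TATGGGTTGAAATGAAACATAGTCATTGAATGTTGTGAAGG
Frame +1: CCT TCA CAA CAT TCA ATG ACT ATG TTT CAT TTC AAC CCA — no ATG→stop ORF.
Frame +2: CTT CAC AAC ATT CAA TGA CTA TGT TTC ATT TCA ACC CAT — no ATG→stop ORF.
Frame +3: TTC ACA ACA TTC AAT GAC TAT GTT TCA TTT CAA CCC ATA — no ATG→stop ORF.
Frame -1: TAT GGG TTG AAA TGA AAC ATA GTC ATT GAA TGT TGT GAA — no ATG→stop ORF.
Frame -2: ATG GGT TGA AAT GAA ACA TAG TCA TTG AAT GTT GTG AAG — ATG at 2, stop TGA at 8 → 9 nt.
Frame -3: TGG GTT GAA ATG AAA CAT AGT CAT TGA ATG TTG TGA AGG — ATG at 12, stop TGA at 27 → 18 nt; ATG at 30, stop TGA at 36 → 9 nt.
Longest: frame -3, positions 12–29, 18 nt = 6 codons = 5 aa. → 6 codons.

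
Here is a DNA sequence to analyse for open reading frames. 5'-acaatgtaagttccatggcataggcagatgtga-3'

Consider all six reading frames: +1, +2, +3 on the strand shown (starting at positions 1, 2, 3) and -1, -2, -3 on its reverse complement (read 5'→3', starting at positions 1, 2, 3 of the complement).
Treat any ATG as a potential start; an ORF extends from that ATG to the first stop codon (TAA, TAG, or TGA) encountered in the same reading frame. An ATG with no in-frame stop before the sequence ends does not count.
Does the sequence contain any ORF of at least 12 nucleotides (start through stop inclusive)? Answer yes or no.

no

Reverse complement (5'→3'): TCACATCTGCCTATGCCATGGAACTTACATTGT
Frame +1: ACA ATG TAA GTT CCA TGG CAT AGG CAG ATG TGA — ATG at 4, stop TAA at 7 → 6 nt; ATG at 28, stop TGA at 31 → 6 nt.
Frame +2: CAA TGT AAG TTC CAT GGC ATA GGC AGA TGT — no ATG→stop ORF.
Frame +3: AAT GTA AGT TCC ATG GCA TAG GCA GAT GTG — ATG at 15, stop TAG at 21 → 9 nt.
Frame -1: TCA CAT CTG CCT ATG CCA TGG AAC TTA CAT TGT — no ATG→stop ORF.
Frame -2: CAC ATC TGC CTA TGC CAT GGA ACT TAC ATT — no ATG→stop ORF.
Frame -3: ACA TCT GCC TAT GCC ATG GAA CTT ACA TTG — no ATG→stop ORF.
Largest ORF found is 9 nucleotides < 12, so no.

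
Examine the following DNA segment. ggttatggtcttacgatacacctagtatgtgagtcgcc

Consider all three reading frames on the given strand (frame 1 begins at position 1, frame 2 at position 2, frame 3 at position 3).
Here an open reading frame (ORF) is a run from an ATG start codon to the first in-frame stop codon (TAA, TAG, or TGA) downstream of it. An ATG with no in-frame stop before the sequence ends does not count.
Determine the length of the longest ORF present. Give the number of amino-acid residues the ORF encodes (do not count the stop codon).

6

Frame 1: GGT TAT GGT CTT ACG ATA CAC CTA GTA TGT GAG TCG — no ATG→stop ORF.
Frame 2: GTT ATG GTC TTA CGA TAC ACC TAG TAT GTG AGT CGC — ATG at 5, stop TAG at 23 → 21 nt.
Frame 3: TTA TGG TCT TAC GAT ACA CCT AGT ATG TGA GTC GCC — ATG at 27, stop TGA at 30 → 6 nt.
Longest: frame 2, positions 5–25, 21 nt = 7 codons = 6 aa. → 6 amino acids.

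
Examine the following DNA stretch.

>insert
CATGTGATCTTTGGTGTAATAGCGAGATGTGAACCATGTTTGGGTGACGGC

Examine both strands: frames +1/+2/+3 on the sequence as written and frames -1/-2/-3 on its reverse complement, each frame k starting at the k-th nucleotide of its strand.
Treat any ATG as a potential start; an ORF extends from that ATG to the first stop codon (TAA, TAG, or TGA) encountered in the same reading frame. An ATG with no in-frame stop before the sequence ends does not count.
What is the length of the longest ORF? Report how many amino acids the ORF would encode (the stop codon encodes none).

Reverse complement (5'→3'): GCCGTCACCCAAACATGGTTCACATCTCGCTATTACACCAAAGATCACATG
Frame +1: CAT GTG ATC TTT GGT GTA ATA GCG AGA TGT GAA CCA TGT TTG GGT GAC GGC — no ATG→stop ORF.
Frame +2: ATG TGA TCT TTG GTG TAA TAG CGA GAT GTG AAC CAT GTT TGG GTG ACG — ATG at 2, stop TGA at 5 → 6 nt.
Frame +3: TGT GAT CTT TGG TGT AAT AGC GAG ATG TGA ACC ATG TTT GGG TGA CGG — ATG at 27, stop TGA at 30 → 6 nt; ATG at 36, stop TGA at 45 → 12 nt.
Frame -1: GCC GTC ACC CAA ACA TGG TTC ACA TCT CGC TAT TAC ACC AAA GAT CAC ATG — no ATG→stop ORF.
Frame -2: CCG TCA CCC AAA CAT GGT TCA CAT CTC GCT ATT ACA CCA AAG ATC ACA — no ATG→stop ORF.
Frame -3: CGT CAC CCA AAC ATG GTT CAC ATC TCG CTA TTA CAC CAA AGA TCA CAT — no ATG→stop ORF.
Longest: frame +3, positions 36–47, 12 nt = 4 codons = 3 aa. → 3 amino acids.

3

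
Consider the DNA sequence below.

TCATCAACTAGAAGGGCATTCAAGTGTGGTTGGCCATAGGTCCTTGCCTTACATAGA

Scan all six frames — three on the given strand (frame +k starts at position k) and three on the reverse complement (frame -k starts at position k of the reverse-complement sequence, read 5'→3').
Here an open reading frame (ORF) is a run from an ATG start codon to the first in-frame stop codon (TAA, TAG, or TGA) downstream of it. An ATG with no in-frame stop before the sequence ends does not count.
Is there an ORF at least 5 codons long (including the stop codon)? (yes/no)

yes

Reverse complement (5'→3'): TCTATGTAAGGCAAGGACCTATGGCCAACCACACTTGAATGCCCTTCTAGTTGATGA
Frame +1: TCA TCA ACT AGA AGG GCA TTC AAG TGT GGT TGG CCA TAG GTC CTT GCC TTA CAT AGA — no ATG→stop ORF.
Frame +2: CAT CAA CTA GAA GGG CAT TCA AGT GTG GTT GGC CAT AGG TCC TTG CCT TAC ATA — no ATG→stop ORF.
Frame +3: ATC AAC TAG AAG GGC ATT CAA GTG TGG TTG GCC ATA GGT CCT TGC CTT ACA TAG — no ATG→stop ORF.
Frame -1: TCT ATG TAA GGC AAG GAC CTA TGG CCA ACC ACA CTT GAA TGC CCT TCT AGT TGA TGA — ATG at 4, stop TAA at 7 → 6 nt.
Frame -2: CTA TGT AAG GCA AGG ACC TAT GGC CAA CCA CAC TTG AAT GCC CTT CTA GTT GAT — no ATG→stop ORF.
Frame -3: TAT GTA AGG CAA GGA CCT ATG GCC AAC CAC ACT TGA ATG CCC TTC TAG TTG ATG — ATG at 21, stop TGA at 36 → 18 nt; ATG at 39, stop TAG at 48 → 12 nt.
Frame -3 has an ORF of 6 codons (positions 21–38) ≥ 5, so yes.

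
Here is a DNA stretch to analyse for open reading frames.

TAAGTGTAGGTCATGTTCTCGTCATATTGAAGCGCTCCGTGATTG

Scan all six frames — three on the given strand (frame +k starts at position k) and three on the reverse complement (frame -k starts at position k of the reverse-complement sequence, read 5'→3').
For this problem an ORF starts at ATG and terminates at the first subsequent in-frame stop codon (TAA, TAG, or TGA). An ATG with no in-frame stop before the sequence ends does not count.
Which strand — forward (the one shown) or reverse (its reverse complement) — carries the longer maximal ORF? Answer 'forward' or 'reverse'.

Reverse complement (5'→3'): CAATCACGGAGCGCTTCAATATGACGAGAACATGACCTACACTTA
Frame +1: TAA GTG TAG GTC ATG TTC TCG TCA TAT TGA AGC GCT CCG TGA TTG — ATG at 13, stop TGA at 28 → 18 nt.
Frame +2: AAG TGT AGG TCA TGT TCT CGT CAT ATT GAA GCG CTC CGT GAT — no ATG→stop ORF.
Frame +3: AGT GTA GGT CAT GTT CTC GTC ATA TTG AAG CGC TCC GTG ATT — no ATG→stop ORF.
Frame -1: CAA TCA CGG AGC GCT TCA ATA TGA CGA GAA CAT GAC CTA CAC TTA — no ATG→stop ORF.
Frame -2: AAT CAC GGA GCG CTT CAA TAT GAC GAG AAC ATG ACC TAC ACT — no ATG→stop ORF.
Frame -3: ATC ACG GAG CGC TTC AAT ATG ACG AGA ACA TGA CCT ACA CTT — ATG at 21, stop TGA at 33 → 15 nt.
Forward-strand max 18 nt; reverse-strand max 15 nt. The forward strand has the longer ORF.

forward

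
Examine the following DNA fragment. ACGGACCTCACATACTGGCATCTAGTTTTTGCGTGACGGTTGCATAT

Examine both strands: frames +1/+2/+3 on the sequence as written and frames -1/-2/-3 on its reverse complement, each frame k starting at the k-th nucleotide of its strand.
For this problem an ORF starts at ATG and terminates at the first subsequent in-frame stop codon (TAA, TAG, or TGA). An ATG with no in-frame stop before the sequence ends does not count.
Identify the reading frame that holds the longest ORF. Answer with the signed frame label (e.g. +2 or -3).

Reverse complement (5'→3'): ATATGCAACCGTCACGCAAAAACTAGATGCCAGTATGTGAGGTCCGT
Frame +1: ACG GAC CTC ACA TAC TGG CAT CTA GTT TTT GCG TGA CGG TTG CAT — no ATG→stop ORF.
Frame +2: CGG ACC TCA CAT ACT GGC ATC TAG TTT TTG CGT GAC GGT TGC ATA — no ATG→stop ORF.
Frame +3: GGA CCT CAC ATA CTG GCA TCT AGT TTT TGC GTG ACG GTT GCA TAT — no ATG→stop ORF.
Frame -1: ATA TGC AAC CGT CAC GCA AAA ACT AGA TGC CAG TAT GTG AGG TCC — no ATG→stop ORF.
Frame -2: TAT GCA ACC GTC ACG CAA AAA CTA GAT GCC AGT ATG TGA GGT CCG — ATG at 35, stop TGA at 38 → 6 nt.
Frame -3: ATG CAA CCG TCA CGC AAA AAC TAG ATG CCA GTA TGT GAG GTC CGT — ATG at 3, stop TAG at 24 → 24 nt.
Longest ORF is 24 nt in frame -3 (positions 3–26).

-3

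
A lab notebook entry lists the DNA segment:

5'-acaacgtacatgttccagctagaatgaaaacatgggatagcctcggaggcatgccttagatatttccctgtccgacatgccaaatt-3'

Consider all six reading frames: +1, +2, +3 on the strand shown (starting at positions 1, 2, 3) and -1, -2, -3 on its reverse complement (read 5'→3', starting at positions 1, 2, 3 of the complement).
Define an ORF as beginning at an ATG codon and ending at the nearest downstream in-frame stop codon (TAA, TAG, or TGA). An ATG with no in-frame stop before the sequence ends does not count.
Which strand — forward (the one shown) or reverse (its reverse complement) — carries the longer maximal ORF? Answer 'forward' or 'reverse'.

reverse

Reverse complement (5'→3'): AATTTGGCATGTCGGACAGGGAAATATCTAAGGCATGCCTCCGAGGCTATCCCATGTTTTCATTCTAGCTGGAACATGTACGTTGT
Frame +1: ACA ACG TAC ATG TTC CAG CTA GAA TGA AAA CAT GGG ATA GCC TCG GAG GCA TGC CTT AGA TAT TTC CCT GTC CGA CAT GCC AAA — ATG at 10, stop TGA at 25 → 18 nt.
Frame +2: CAA CGT ACA TGT TCC AGC TAG AAT GAA AAC ATG GGA TAG CCT CGG AGG CAT GCC TTA GAT ATT TCC CTG TCC GAC ATG CCA AAT — ATG at 32, stop TAG at 38 → 9 nt.
Frame +3: AAC GTA CAT GTT CCA GCT AGA ATG AAA ACA TGG GAT AGC CTC GGA GGC ATG CCT TAG ATA TTT CCC TGT CCG ACA TGC CAA ATT — ATG at 24, stop TAG at 57 → 36 nt; ATG at 51, stop TAG at 57 → 9 nt.
Frame -1: AAT TTG GCA TGT CGG ACA GGG AAA TAT CTA AGG CAT GCC TCC GAG GCT ATC CCA TGT TTT CAT TCT AGC TGG AAC ATG TAC GTT — no ATG→stop ORF.
Frame -2: ATT TGG CAT GTC GGA CAG GGA AAT ATC TAA GGC ATG CCT CCG AGG CTA TCC CAT GTT TTC ATT CTA GCT GGA ACA TGT ACG TTG — no ATG→stop ORF.
Frame -3: TTT GGC ATG TCG GAC AGG GAA ATA TCT AAG GCA TGC CTC CGA GGC TAT CCC ATG TTT TCA TTC TAG CTG GAA CAT GTA CGT TGT — ATG at 9, stop TAG at 66 → 60 nt; ATG at 54, stop TAG at 66 → 15 nt.
Forward-strand max 36 nt; reverse-strand max 60 nt. The reverse strand has the longer ORF.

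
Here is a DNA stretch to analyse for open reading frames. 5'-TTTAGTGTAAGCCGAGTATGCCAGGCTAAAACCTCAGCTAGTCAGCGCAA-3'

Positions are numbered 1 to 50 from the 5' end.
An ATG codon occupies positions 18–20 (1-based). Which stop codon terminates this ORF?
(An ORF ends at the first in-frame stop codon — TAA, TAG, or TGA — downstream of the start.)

Codons from position 18: ATG (18–20), CCA (21–23), GGC (24–26), TAA (27–29).
The first in-frame stop codon is TAA.

TAA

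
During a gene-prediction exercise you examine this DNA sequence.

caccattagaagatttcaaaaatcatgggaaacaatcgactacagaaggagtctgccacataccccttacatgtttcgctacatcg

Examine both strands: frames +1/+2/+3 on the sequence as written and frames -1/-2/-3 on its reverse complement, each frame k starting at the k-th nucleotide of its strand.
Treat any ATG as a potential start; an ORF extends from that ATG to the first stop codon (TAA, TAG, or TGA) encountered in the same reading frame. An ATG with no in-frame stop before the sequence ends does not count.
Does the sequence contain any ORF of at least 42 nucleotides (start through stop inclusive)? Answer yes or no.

no

Reverse complement (5'→3'): CGATGTAGCGAAACATGTAAGGGGTATGTGGCAGACTCCTTCTGTAGTCGATTGTTTCCCATGATTTTTGAAATCTTCTAATGGTG
Frame +1: CAC CAT TAG AAG ATT TCA AAA ATC ATG GGA AAC AAT CGA CTA CAG AAG GAG TCT GCC ACA TAC CCC TTA CAT GTT TCG CTA CAT — no ATG→stop ORF.
Frame +2: ACC ATT AGA AGA TTT CAA AAA TCA TGG GAA ACA ATC GAC TAC AGA AGG AGT CTG CCA CAT ACC CCT TAC ATG TTT CGC TAC ATC — no ATG→stop ORF.
Frame +3: CCA TTA GAA GAT TTC AAA AAT CAT GGG AAA CAA TCG ACT ACA GAA GGA GTC TGC CAC ATA CCC CTT ACA TGT TTC GCT ACA TCG — no ATG→stop ORF.
Frame -1: CGA TGT AGC GAA ACA TGT AAG GGG TAT GTG GCA GAC TCC TTC TGT AGT CGA TTG TTT CCC ATG ATT TTT GAA ATC TTC TAA TGG — ATG at 61, stop TAA at 79 → 21 nt.
Frame -2: GAT GTA GCG AAA CAT GTA AGG GGT ATG TGG CAG ACT CCT TCT GTA GTC GAT TGT TTC CCA TGA TTT TTG AAA TCT TCT AAT GGT — ATG at 26, stop TGA at 62 → 39 nt.
Frame -3: ATG TAG CGA AAC ATG TAA GGG GTA TGT GGC AGA CTC CTT CTG TAG TCG ATT GTT TCC CAT GAT TTT TGA AAT CTT CTA ATG GTG — ATG at 3, stop TAG at 6 → 6 nt; ATG at 15, stop TAA at 18 → 6 nt.
Largest ORF found is 39 nucleotides < 42, so no.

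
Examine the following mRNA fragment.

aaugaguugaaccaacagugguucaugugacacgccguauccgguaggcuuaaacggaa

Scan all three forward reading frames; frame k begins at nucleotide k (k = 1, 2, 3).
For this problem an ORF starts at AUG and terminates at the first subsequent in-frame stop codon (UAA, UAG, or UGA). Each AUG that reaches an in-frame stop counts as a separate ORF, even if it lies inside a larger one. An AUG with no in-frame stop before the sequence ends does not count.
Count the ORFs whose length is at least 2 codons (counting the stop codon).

Frame 1: AAU GAG UUG AAC CAA CAG UGG UUC AUG UGA CAC GCC GUA UCC GGU AGG CUU AAA CGG — AUG at 25, stop UGA at 28 → 6 nt.
Frame 2: AUG AGU UGA ACC AAC AGU GGU UCA UGU GAC ACG CCG UAU CCG GUA GGC UUA AAC GGA — AUG at 2, stop UGA at 8 → 9 nt.
Frame 3: UGA GUU GAA CCA ACA GUG GUU CAU GUG ACA CGC CGU AUC CGG UAG GCU UAA ACG GAA — no AUG→stop ORF.
ORFs ≥ 2 codons: frame 1 25–30 (2 codons), frame 2 2–10 (3 codons). Count = 2.

2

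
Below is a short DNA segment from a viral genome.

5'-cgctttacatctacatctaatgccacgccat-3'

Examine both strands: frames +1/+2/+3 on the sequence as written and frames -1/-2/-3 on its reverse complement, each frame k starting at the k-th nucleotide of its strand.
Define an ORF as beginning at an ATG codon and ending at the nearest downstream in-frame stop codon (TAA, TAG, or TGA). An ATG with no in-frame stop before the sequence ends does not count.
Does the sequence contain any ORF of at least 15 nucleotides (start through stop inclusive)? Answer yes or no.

Reverse complement (5'→3'): ATGGCGTGGCATTAGATGTAGATGTAAAGCG
Frame +1: CGC TTT ACA TCT ACA TCT AAT GCC ACG CCA — no ATG→stop ORF.
Frame +2: GCT TTA CAT CTA CAT CTA ATG CCA CGC CAT — no ATG→stop ORF.
Frame +3: CTT TAC ATC TAC ATC TAA TGC CAC GCC — no ATG→stop ORF.
Frame -1: ATG GCG TGG CAT TAG ATG TAG ATG TAA AGC — ATG at 1, stop TAG at 13 → 15 nt; ATG at 16, stop TAG at 19 → 6 nt; ATG at 22, stop TAA at 25 → 6 nt.
Frame -2: TGG CGT GGC ATT AGA TGT AGA TGT AAA GCG — no ATG→stop ORF.
Frame -3: GGC GTG GCA TTA GAT GTA GAT GTA AAG — no ATG→stop ORF.
Frame -1 has an ORF of 15 nucleotides (positions 1–15) ≥ 15, so yes.

yes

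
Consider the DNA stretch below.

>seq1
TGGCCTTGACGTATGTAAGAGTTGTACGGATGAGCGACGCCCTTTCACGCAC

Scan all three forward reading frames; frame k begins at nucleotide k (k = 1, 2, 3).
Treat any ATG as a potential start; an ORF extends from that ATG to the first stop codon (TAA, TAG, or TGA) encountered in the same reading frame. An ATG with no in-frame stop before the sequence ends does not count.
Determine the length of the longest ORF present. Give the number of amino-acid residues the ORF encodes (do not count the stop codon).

1

Frame 1: TGG CCT TGA CGT ATG TAA GAG TTG TAC GGA TGA GCG ACG CCC TTT CAC GCA — ATG at 13, stop TAA at 16 → 6 nt.
Frame 2: GGC CTT GAC GTA TGT AAG AGT TGT ACG GAT GAG CGA CGC CCT TTC ACG CAC — no ATG→stop ORF.
Frame 3: GCC TTG ACG TAT GTA AGA GTT GTA CGG ATG AGC GAC GCC CTT TCA CGC — no ATG→stop ORF.
Longest: frame 1, positions 13–18, 6 nt = 2 codons = 1 aa. → 1 amino acids.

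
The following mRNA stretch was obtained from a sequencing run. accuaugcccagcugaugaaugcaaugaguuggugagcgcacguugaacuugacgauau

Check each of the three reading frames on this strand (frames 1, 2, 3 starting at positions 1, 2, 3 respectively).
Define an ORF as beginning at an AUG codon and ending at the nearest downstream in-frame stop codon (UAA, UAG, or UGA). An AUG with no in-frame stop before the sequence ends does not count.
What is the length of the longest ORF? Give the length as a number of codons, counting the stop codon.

7

Frame 1: ACC UAU GCC CAG CUG AUG AAU GCA AUG AGU UGG UGA GCG CAC GUU GAA CUU GAC GAU — AUG at 16, stop UGA at 34 → 21 nt; AUG at 25, stop UGA at 34 → 12 nt.
Frame 2: CCU AUG CCC AGC UGA UGA AUG CAA UGA GUU GGU GAG CGC ACG UUG AAC UUG ACG AUA — AUG at 5, stop UGA at 14 → 12 nt; AUG at 20, stop UGA at 26 → 9 nt.
Frame 3: CUA UGC CCA GCU GAU GAA UGC AAU GAG UUG GUG AGC GCA CGU UGA ACU UGA CGA UAU — no AUG→stop ORF.
Longest: frame 1, positions 16–36, 21 nt = 7 codons = 6 aa. → 7 codons.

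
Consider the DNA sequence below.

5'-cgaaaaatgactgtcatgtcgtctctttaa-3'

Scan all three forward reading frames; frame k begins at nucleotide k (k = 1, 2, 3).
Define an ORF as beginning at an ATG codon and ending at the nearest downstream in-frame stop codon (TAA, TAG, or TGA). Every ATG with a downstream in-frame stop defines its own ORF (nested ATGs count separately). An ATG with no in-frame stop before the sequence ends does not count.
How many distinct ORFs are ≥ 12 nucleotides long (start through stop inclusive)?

Frame 1: CGA AAA ATG ACT GTC ATG TCG TCT CTT TAA — ATG at 7, stop TAA at 28 → 24 nt; ATG at 16, stop TAA at 28 → 15 nt.
Frame 2: GAA AAA TGA CTG TCA TGT CGT CTC TTT — no ATG→stop ORF.
Frame 3: AAA AAT GAC TGT CAT GTC GTC TCT TTA — no ATG→stop ORF.
ORFs ≥ 12 nucleotides: frame 1 7–30 (24 nucleotides), frame 1 16–30 (15 nucleotides). Count = 2.

2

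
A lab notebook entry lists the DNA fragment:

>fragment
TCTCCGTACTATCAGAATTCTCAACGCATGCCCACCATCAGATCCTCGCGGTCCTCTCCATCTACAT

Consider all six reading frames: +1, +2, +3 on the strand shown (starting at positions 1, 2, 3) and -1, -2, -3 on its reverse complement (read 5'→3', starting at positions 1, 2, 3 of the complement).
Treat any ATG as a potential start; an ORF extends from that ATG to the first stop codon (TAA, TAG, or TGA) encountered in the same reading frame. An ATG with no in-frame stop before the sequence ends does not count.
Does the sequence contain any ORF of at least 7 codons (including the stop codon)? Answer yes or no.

yes

Reverse complement (5'→3'): ATGTAGATGGAGAGGACCGCGAGGATCTGATGGTGGGCATGCGTTGAGAATTCTGATAGTACGGAGA
Frame +1: TCT CCG TAC TAT CAG AAT TCT CAA CGC ATG CCC ACC ATC AGA TCC TCG CGG TCC TCT CCA TCT ACA — no ATG→stop ORF.
Frame +2: CTC CGT ACT ATC AGA ATT CTC AAC GCA TGC CCA CCA TCA GAT CCT CGC GGT CCT CTC CAT CTA CAT — no ATG→stop ORF.
Frame +3: TCC GTA CTA TCA GAA TTC TCA ACG CAT GCC CAC CAT CAG ATC CTC GCG GTC CTC TCC ATC TAC — no ATG→stop ORF.
Frame -1: ATG TAG ATG GAG AGG ACC GCG AGG ATC TGA TGG TGG GCA TGC GTT GAG AAT TCT GAT AGT ACG GAG — ATG at 1, stop TAG at 4 → 6 nt; ATG at 7, stop TGA at 28 → 24 nt.
Frame -2: TGT AGA TGG AGA GGA CCG CGA GGA TCT GAT GGT GGG CAT GCG TTG AGA ATT CTG ATA GTA CGG AGA — no ATG→stop ORF.
Frame -3: GTA GAT GGA GAG GAC CGC GAG GAT CTG ATG GTG GGC ATG CGT TGA GAA TTC TGA TAG TAC GGA — ATG at 30, stop TGA at 45 → 18 nt; ATG at 39, stop TGA at 45 → 9 nt.
Frame -1 has an ORF of 8 codons (positions 7–30) ≥ 7, so yes.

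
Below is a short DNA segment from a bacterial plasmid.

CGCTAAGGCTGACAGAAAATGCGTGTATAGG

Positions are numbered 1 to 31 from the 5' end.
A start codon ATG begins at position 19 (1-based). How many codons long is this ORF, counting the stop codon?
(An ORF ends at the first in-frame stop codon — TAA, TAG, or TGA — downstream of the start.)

Codons from position 19: ATG (19–21), CGT (22–24), GTA (25–27), TAG (28–30).
TAG is the first in-frame stop; that's 4 codons including the stop.

4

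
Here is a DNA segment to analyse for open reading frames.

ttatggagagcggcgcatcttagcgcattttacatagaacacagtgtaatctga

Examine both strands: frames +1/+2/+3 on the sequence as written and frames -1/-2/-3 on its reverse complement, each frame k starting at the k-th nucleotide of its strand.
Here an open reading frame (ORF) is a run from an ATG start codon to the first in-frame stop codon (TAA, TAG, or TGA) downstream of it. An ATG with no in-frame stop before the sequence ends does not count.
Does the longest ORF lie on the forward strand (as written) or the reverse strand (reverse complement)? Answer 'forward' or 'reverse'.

Reverse complement (5'→3'): TCAGATTACACTGTGTTCTATGTAAAATGCGCTAAGATGCGCCGCTCTCCATAA
Frame +1: TTA TGG AGA GCG GCG CAT CTT AGC GCA TTT TAC ATA GAA CAC AGT GTA ATC TGA — no ATG→stop ORF.
Frame +2: TAT GGA GAG CGG CGC ATC TTA GCG CAT TTT ACA TAG AAC ACA GTG TAA TCT — no ATG→stop ORF.
Frame +3: ATG GAG AGC GGC GCA TCT TAG CGC ATT TTA CAT AGA ACA CAG TGT AAT CTG — ATG at 3, stop TAG at 21 → 21 nt.
Frame -1: TCA GAT TAC ACT GTG TTC TAT GTA AAA TGC GCT AAG ATG CGC CGC TCT CCA TAA — ATG at 37, stop TAA at 52 → 18 nt.
Frame -2: CAG ATT ACA CTG TGT TCT ATG TAA AAT GCG CTA AGA TGC GCC GCT CTC CAT — ATG at 20, stop TAA at 23 → 6 nt.
Frame -3: AGA TTA CAC TGT GTT CTA TGT AAA ATG CGC TAA GAT GCG CCG CTC TCC ATA — ATG at 27, stop TAA at 33 → 9 nt.
Forward-strand max 21 nt; reverse-strand max 18 nt. The forward strand has the longer ORF.

forward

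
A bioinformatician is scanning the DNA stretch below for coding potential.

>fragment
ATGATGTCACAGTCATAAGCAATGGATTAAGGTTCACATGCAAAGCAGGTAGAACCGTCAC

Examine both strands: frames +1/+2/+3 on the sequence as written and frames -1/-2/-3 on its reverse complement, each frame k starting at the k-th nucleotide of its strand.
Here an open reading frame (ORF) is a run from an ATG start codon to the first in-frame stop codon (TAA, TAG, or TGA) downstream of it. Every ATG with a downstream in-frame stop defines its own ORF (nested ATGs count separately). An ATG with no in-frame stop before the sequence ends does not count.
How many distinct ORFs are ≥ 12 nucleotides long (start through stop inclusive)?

Reverse complement (5'→3'): GTGACGGTTCTACCTGCTTTGCATGTGAACCTTAATCCATTGCTTATGACTGTGACATCAT
Frame +1: ATG ATG TCA CAG TCA TAA GCA ATG GAT TAA GGT TCA CAT GCA AAG CAG GTA GAA CCG TCA — ATG at 1, stop TAA at 16 → 18 nt; ATG at 4, stop TAA at 16 → 15 nt; ATG at 22, stop TAA at 28 → 9 nt.
Frame +2: TGA TGT CAC AGT CAT AAG CAA TGG ATT AAG GTT CAC ATG CAA AGC AGG TAG AAC CGT CAC — ATG at 38, stop TAG at 50 → 15 nt.
Frame +3: GAT GTC ACA GTC ATA AGC AAT GGA TTA AGG TTC ACA TGC AAA GCA GGT AGA ACC GTC — no ATG→stop ORF.
Frame -1: GTG ACG GTT CTA CCT GCT TTG CAT GTG AAC CTT AAT CCA TTG CTT ATG ACT GTG ACA TCA — no ATG→stop ORF.
Frame -2: TGA CGG TTC TAC CTG CTT TGC ATG TGA ACC TTA ATC CAT TGC TTA TGA CTG TGA CAT CAT — ATG at 23, stop TGA at 26 → 6 nt.
Frame -3: GAC GGT TCT ACC TGC TTT GCA TGT GAA CCT TAA TCC ATT GCT TAT GAC TGT GAC ATC — no ATG→stop ORF.
ORFs ≥ 12 nucleotides: frame +1 1–18 (18 nucleotides), frame +1 4–18 (15 nucleotides), frame +2 38–52 (15 nucleotides). Count = 3.

3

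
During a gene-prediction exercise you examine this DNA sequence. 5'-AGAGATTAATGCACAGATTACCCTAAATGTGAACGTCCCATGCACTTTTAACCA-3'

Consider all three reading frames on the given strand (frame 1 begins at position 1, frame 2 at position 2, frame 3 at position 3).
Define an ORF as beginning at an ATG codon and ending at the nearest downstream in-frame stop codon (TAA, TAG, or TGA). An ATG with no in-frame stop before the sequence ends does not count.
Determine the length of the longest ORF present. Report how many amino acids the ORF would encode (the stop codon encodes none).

Frame 1: AGA GAT TAA TGC ACA GAT TAC CCT AAA TGT GAA CGT CCC ATG CAC TTT TAA CCA — ATG at 40, stop TAA at 49 → 12 nt.
Frame 2: GAG ATT AAT GCA CAG ATT ACC CTA AAT GTG AAC GTC CCA TGC ACT TTT AAC — no ATG→stop ORF.
Frame 3: AGA TTA ATG CAC AGA TTA CCC TAA ATG TGA ACG TCC CAT GCA CTT TTA ACC — ATG at 9, stop TAA at 24 → 18 nt; ATG at 27, stop TGA at 30 → 6 nt.
Longest: frame 3, positions 9–26, 18 nt = 6 codons = 5 aa. → 5 amino acids.

5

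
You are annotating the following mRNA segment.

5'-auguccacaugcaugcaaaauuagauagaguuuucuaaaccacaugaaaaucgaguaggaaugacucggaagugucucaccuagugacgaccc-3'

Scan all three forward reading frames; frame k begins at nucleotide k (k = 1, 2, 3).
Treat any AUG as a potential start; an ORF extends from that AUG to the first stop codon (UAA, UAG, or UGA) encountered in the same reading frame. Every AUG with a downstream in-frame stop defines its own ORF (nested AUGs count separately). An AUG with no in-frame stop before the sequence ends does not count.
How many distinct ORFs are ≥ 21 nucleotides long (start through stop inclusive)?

3

Frame 1: AUG UCC ACA UGC AUG CAA AAU UAG AUA GAG UUU UCU AAA CCA CAU GAA AAU CGA GUA GGA AUG ACU CGG AAG UGU CUC ACC UAG UGA CGA CCC — AUG at 1, stop UAG at 22 → 24 nt; AUG at 13, stop UAG at 22 → 12 nt; AUG at 61, stop UAG at 82 → 24 nt.
Frame 2: UGU CCA CAU GCA UGC AAA AUU AGA UAG AGU UUU CUA AAC CAC AUG AAA AUC GAG UAG GAA UGA CUC GGA AGU GUC UCA CCU AGU GAC GAC — AUG at 44, stop UAG at 56 → 15 nt.
Frame 3: GUC CAC AUG CAU GCA AAA UUA GAU AGA GUU UUC UAA ACC ACA UGA AAA UCG AGU AGG AAU GAC UCG GAA GUG UCU CAC CUA GUG ACG ACC — AUG at 9, stop UAA at 36 → 30 nt.
ORFs ≥ 21 nucleotides: frame 1 1–24 (24 nucleotides), frame 1 61–84 (24 nucleotides), frame 3 9–38 (30 nucleotides). Count = 3.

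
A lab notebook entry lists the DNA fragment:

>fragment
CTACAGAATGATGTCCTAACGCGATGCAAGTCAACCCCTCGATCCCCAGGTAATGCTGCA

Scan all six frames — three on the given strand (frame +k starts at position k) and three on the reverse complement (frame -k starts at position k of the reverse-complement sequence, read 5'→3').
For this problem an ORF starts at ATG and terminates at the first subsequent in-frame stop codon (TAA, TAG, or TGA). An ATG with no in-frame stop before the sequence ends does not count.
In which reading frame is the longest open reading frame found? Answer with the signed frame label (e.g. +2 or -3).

+3

Reverse complement (5'→3'): TGCAGCATTACCTGGGGATCGAGGGGTTGACTTGCATCGCGTTAGGACATCATTCTGTAG
Frame +1: CTA CAG AAT GAT GTC CTA ACG CGA TGC AAG TCA ACC CCT CGA TCC CCA GGT AAT GCT GCA — no ATG→stop ORF.
Frame +2: TAC AGA ATG ATG TCC TAA CGC GAT GCA AGT CAA CCC CTC GAT CCC CAG GTA ATG CTG — ATG at 8, stop TAA at 17 → 12 nt; ATG at 11, stop TAA at 17 → 9 nt.
Frame +3: ACA GAA TGA TGT CCT AAC GCG ATG CAA GTC AAC CCC TCG ATC CCC AGG TAA TGC TGC — ATG at 24, stop TAA at 51 → 30 nt.
Frame -1: TGC AGC ATT ACC TGG GGA TCG AGG GGT TGA CTT GCA TCG CGT TAG GAC ATC ATT CTG TAG — no ATG→stop ORF.
Frame -2: GCA GCA TTA CCT GGG GAT CGA GGG GTT GAC TTG CAT CGC GTT AGG ACA TCA TTC TGT — no ATG→stop ORF.
Frame -3: CAG CAT TAC CTG GGG ATC GAG GGG TTG ACT TGC ATC GCG TTA GGA CAT CAT TCT GTA — no ATG→stop ORF.
Longest ORF is 30 nt in frame +3 (positions 24–53).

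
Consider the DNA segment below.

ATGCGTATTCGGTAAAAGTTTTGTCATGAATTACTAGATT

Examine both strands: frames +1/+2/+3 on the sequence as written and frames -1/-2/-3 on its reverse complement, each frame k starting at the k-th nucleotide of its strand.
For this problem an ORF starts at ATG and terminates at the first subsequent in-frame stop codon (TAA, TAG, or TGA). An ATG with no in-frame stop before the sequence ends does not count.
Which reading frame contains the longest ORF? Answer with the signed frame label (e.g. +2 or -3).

+1

Reverse complement (5'→3'): AATCTAGTAATTCATGACAAAACTTTTACCGAATACGCAT
Frame +1: ATG CGT ATT CGG TAA AAG TTT TGT CAT GAA TTA CTA GAT — ATG at 1, stop TAA at 13 → 15 nt.
Frame +2: TGC GTA TTC GGT AAA AGT TTT GTC ATG AAT TAC TAG ATT — ATG at 26, stop TAG at 35 → 12 nt.
Frame +3: GCG TAT TCG GTA AAA GTT TTG TCA TGA ATT ACT AGA — no ATG→stop ORF.
Frame -1: AAT CTA GTA ATT CAT GAC AAA ACT TTT ACC GAA TAC GCA — no ATG→stop ORF.
Frame -2: ATC TAG TAA TTC ATG ACA AAA CTT TTA CCG AAT ACG CAT — no ATG→stop ORF.
Frame -3: TCT AGT AAT TCA TGA CAA AAC TTT TAC CGA ATA CGC — no ATG→stop ORF.
Longest ORF is 15 nt in frame +1 (positions 1–15).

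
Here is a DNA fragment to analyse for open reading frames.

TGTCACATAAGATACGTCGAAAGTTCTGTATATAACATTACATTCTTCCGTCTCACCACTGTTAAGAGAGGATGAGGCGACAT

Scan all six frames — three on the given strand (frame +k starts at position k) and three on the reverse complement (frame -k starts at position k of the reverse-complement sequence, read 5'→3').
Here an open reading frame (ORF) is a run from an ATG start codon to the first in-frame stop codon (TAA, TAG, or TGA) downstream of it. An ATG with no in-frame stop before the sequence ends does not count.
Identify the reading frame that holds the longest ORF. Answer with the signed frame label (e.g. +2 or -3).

Reverse complement (5'→3'): ATGTCGCCTCATCCTCTCTTAACAGTGGTGAGACGGAAGAATGTAATGTTATATACAGAACTTTCGACGTATCTTATGTGACA
Frame +1: TGT CAC ATA AGA TAC GTC GAA AGT TCT GTA TAT AAC ATT ACA TTC TTC CGT CTC ACC ACT GTT AAG AGA GGA TGA GGC GAC — no ATG→stop ORF.
Frame +2: GTC ACA TAA GAT ACG TCG AAA GTT CTG TAT ATA ACA TTA CAT TCT TCC GTC TCA CCA CTG TTA AGA GAG GAT GAG GCG ACA — no ATG→stop ORF.
Frame +3: TCA CAT AAG ATA CGT CGA AAG TTC TGT ATA TAA CAT TAC ATT CTT CCG TCT CAC CAC TGT TAA GAG AGG ATG AGG CGA CAT — no ATG→stop ORF.
Frame -1: ATG TCG CCT CAT CCT CTC TTA ACA GTG GTG AGA CGG AAG AAT GTA ATG TTA TAT ACA GAA CTT TCG ACG TAT CTT ATG TGA — ATG at 1, stop TGA at 79 → 81 nt; ATG at 46, stop TGA at 79 → 36 nt; ATG at 76, stop TGA at 79 → 6 nt.
Frame -2: TGT CGC CTC ATC CTC TCT TAA CAG TGG TGA GAC GGA AGA ATG TAA TGT TAT ATA CAG AAC TTT CGA CGT ATC TTA TGT GAC — ATG at 41, stop TAA at 44 → 6 nt.
Frame -3: GTC GCC TCA TCC TCT CTT AAC AGT GGT GAG ACG GAA GAA TGT AAT GTT ATA TAC AGA ACT TTC GAC GTA TCT TAT GTG ACA — no ATG→stop ORF.
Longest ORF is 81 nt in frame -1 (positions 1–81).

-1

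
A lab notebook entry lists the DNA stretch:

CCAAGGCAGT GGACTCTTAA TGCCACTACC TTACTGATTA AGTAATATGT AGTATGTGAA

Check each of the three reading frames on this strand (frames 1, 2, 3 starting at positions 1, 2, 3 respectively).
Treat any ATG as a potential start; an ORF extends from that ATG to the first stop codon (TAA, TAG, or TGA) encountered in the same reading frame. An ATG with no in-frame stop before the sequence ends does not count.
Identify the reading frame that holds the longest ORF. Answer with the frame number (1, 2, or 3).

2

Frame 1: CCA AGG CAG TGG ACT CTT AAT GCC ACT ACC TTA CTG ATT AAG TAA TAT GTA GTA TGT GAA — no ATG→stop ORF.
Frame 2: CAA GGC AGT GGA CTC TTA ATG CCA CTA CCT TAC TGA TTA AGT AAT ATG TAG TAT GTG — ATG at 20, stop TGA at 35 → 18 nt; ATG at 47, stop TAG at 50 → 6 nt.
Frame 3: AAG GCA GTG GAC TCT TAA TGC CAC TAC CTT ACT GAT TAA GTA ATA TGT AGT ATG TGA — ATG at 54, stop TGA at 57 → 6 nt.
Longest ORF is 18 nt in frame 2 (positions 20–37).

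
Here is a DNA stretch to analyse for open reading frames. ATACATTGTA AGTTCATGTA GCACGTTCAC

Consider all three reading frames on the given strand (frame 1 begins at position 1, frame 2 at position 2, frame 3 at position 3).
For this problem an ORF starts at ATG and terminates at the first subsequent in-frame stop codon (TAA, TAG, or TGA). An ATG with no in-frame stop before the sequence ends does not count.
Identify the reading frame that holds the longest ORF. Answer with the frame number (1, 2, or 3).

Frame 1: ATA CAT TGT AAG TTC ATG TAG CAC GTT CAC — ATG at 16, stop TAG at 19 → 6 nt.
Frame 2: TAC ATT GTA AGT TCA TGT AGC ACG TTC — no ATG→stop ORF.
Frame 3: ACA TTG TAA GTT CAT GTA GCA CGT TCA — no ATG→stop ORF.
Longest ORF is 6 nt in frame 1 (positions 16–21).

1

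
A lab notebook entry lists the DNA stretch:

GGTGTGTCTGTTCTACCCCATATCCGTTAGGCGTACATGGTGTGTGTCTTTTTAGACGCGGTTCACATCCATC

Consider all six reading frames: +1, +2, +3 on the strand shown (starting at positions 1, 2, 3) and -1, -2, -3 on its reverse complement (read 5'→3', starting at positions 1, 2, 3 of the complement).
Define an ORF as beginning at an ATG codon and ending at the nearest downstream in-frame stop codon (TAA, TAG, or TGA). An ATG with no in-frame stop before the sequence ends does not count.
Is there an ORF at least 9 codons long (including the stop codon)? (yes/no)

Reverse complement (5'→3'): GATGGATGTGAACCGCGTCTAAAAAGACACACACCATGTACGCCTAACGGATATGGGGTAGAACAGACACACC
Frame +1: GGT GTG TCT GTT CTA CCC CAT ATC CGT TAG GCG TAC ATG GTG TGT GTC TTT TTA GAC GCG GTT CAC ATC CAT — no ATG→stop ORF.
Frame +2: GTG TGT CTG TTC TAC CCC ATA TCC GTT AGG CGT ACA TGG TGT GTG TCT TTT TAG ACG CGG TTC ACA TCC ATC — no ATG→stop ORF.
Frame +3: TGT GTC TGT TCT ACC CCA TAT CCG TTA GGC GTA CAT GGT GTG TGT CTT TTT AGA CGC GGT TCA CAT CCA — no ATG→stop ORF.
Frame -1: GAT GGA TGT GAA CCG CGT CTA AAA AGA CAC ACA CCA TGT ACG CCT AAC GGA TAT GGG GTA GAA CAG ACA CAC — no ATG→stop ORF.
Frame -2: ATG GAT GTG AAC CGC GTC TAA AAA GAC ACA CAC CAT GTA CGC CTA ACG GAT ATG GGG TAG AAC AGA CAC ACC — ATG at 2, stop TAA at 20 → 21 nt; ATG at 53, stop TAG at 59 → 9 nt.
Frame -3: TGG ATG TGA ACC GCG TCT AAA AAG ACA CAC ACC ATG TAC GCC TAA CGG ATA TGG GGT AGA ACA GAC ACA — ATG at 6, stop TGA at 9 → 6 nt; ATG at 36, stop TAA at 45 → 12 nt.
Largest ORF found is 7 codons < 9, so no.

no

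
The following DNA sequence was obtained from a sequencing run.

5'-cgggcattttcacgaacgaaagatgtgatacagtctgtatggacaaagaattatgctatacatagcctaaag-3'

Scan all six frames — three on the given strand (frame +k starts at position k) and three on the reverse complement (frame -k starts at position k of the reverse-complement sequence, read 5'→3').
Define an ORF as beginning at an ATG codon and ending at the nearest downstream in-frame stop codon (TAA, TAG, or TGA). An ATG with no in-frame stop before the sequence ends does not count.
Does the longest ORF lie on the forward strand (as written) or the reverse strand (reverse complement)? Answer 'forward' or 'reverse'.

Reverse complement (5'→3'): CTTTAGGCTATGTATAGCATAATTCTTTGTCCATACAGACTGTATCACATCTTTCGTTCGTGAAAATGCCCG
Frame +1: CGG GCA TTT TCA CGA ACG AAA GAT GTG ATA CAG TCT GTA TGG ACA AAG AAT TAT GCT ATA CAT AGC CTA AAG — no ATG→stop ORF.
Frame +2: GGG CAT TTT CAC GAA CGA AAG ATG TGA TAC AGT CTG TAT GGA CAA AGA ATT ATG CTA TAC ATA GCC TAA — ATG at 23, stop TGA at 26 → 6 nt; ATG at 53, stop TAA at 68 → 18 nt.
Frame +3: GGC ATT TTC ACG AAC GAA AGA TGT GAT ACA GTC TGT ATG GAC AAA GAA TTA TGC TAT ACA TAG CCT AAA — ATG at 39, stop TAG at 63 → 27 nt.
Frame -1: CTT TAG GCT ATG TAT AGC ATA ATT CTT TGT CCA TAC AGA CTG TAT CAC ATC TTT CGT TCG TGA AAA TGC CCG — ATG at 10, stop TGA at 61 → 54 nt.
Frame -2: TTT AGG CTA TGT ATA GCA TAA TTC TTT GTC CAT ACA GAC TGT ATC ACA TCT TTC GTT CGT GAA AAT GCC — no ATG→stop ORF.
Frame -3: TTA GGC TAT GTA TAG CAT AAT TCT TTG TCC ATA CAG ACT GTA TCA CAT CTT TCG TTC GTG AAA ATG CCC — no ATG→stop ORF.
Forward-strand max 27 nt; reverse-strand max 54 nt. The reverse strand has the longer ORF.

reverse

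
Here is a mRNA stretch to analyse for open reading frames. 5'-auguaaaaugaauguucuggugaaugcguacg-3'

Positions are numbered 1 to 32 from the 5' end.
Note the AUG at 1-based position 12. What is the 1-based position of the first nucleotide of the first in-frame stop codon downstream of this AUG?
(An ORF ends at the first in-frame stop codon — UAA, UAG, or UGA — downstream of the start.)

Codons from position 12: AUG (12–14), UUC (15–17), UGG (18–20), UGA (21–23).
UGA is a stop codon; it begins at position 21.

21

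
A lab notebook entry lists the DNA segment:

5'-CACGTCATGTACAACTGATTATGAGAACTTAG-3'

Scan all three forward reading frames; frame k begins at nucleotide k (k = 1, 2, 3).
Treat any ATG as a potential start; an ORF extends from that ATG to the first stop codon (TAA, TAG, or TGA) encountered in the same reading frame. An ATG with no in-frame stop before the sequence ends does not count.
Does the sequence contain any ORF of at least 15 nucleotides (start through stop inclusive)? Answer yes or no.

Frame 1: CAC GTC ATG TAC AAC TGA TTA TGA GAA CTT — ATG at 7, stop TGA at 16 → 12 nt.
Frame 2: ACG TCA TGT ACA ACT GAT TAT GAG AAC TTA — no ATG→stop ORF.
Frame 3: CGT CAT GTA CAA CTG ATT ATG AGA ACT TAG — ATG at 21, stop TAG at 30 → 12 nt.
Largest ORF found is 12 nucleotides < 15, so no.

no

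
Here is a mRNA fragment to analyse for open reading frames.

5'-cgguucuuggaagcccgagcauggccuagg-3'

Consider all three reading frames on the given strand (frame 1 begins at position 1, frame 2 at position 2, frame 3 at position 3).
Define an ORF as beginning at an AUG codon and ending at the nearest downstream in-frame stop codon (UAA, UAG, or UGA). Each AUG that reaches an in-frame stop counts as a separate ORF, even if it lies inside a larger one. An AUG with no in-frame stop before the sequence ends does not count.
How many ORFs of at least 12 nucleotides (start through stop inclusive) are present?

Frame 1: CGG UUC UUG GAA GCC CGA GCA UGG CCU AGG — no AUG→stop ORF.
Frame 2: GGU UCU UGG AAG CCC GAG CAU GGC CUA — no AUG→stop ORF.
Frame 3: GUU CUU GGA AGC CCG AGC AUG GCC UAG — AUG at 21, stop UAG at 27 → 9 nt.
No ORF reaches 12 nucleotides. Count = 0.

0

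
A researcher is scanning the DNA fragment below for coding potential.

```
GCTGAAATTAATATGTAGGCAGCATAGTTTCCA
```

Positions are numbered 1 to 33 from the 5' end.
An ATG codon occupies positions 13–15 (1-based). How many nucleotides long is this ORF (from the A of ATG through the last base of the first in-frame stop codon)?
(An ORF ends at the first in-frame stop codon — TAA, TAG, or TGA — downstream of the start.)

6

Codons from position 13: ATG (13–15), TAG (16–18).
TAG is the first in-frame stop; ORF spans 13–18, 6 nucleotides.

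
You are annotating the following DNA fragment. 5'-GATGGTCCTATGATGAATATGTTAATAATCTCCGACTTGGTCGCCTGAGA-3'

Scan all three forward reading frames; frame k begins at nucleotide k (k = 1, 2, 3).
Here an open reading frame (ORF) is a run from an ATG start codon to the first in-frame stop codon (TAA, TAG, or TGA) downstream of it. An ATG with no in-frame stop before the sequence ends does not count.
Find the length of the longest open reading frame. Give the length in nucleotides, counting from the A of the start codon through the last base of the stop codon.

39

Frame 1: GAT GGT CCT ATG ATG AAT ATG TTA ATA ATC TCC GAC TTG GTC GCC TGA — ATG at 10, stop TGA at 46 → 39 nt; ATG at 13, stop TGA at 46 → 36 nt; ATG at 19, stop TGA at 46 → 30 nt.
Frame 2: ATG GTC CTA TGA TGA ATA TGT TAA TAA TCT CCG ACT TGG TCG CCT GAG — ATG at 2, stop TGA at 11 → 12 nt.
Frame 3: TGG TCC TAT GAT GAA TAT GTT AAT AAT CTC CGA CTT GGT CGC CTG AGA — no ATG→stop ORF.
Longest: frame 1, positions 10–48, 39 nt = 13 codons = 12 aa. → 39 nucleotides.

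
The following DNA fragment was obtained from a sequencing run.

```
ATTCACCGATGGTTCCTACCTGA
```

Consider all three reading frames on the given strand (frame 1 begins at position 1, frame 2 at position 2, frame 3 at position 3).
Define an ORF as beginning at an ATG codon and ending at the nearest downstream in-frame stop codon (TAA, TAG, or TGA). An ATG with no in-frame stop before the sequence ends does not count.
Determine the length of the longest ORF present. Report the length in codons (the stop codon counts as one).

5

Frame 1: ATT CAC CGA TGG TTC CTA CCT — no ATG→stop ORF.
Frame 2: TTC ACC GAT GGT TCC TAC CTG — no ATG→stop ORF.
Frame 3: TCA CCG ATG GTT CCT ACC TGA — ATG at 9, stop TGA at 21 → 15 nt.
Longest: frame 3, positions 9–23, 15 nt = 5 codons = 4 aa. → 5 codons.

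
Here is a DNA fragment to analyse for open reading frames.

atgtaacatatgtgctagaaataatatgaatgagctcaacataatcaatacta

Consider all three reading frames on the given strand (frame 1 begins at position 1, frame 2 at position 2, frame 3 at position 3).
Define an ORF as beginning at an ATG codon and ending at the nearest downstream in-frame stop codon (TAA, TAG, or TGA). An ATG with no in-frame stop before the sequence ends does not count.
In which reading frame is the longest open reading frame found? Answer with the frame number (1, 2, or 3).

3

Frame 1: ATG TAA CAT ATG TGC TAG AAA TAA TAT GAA TGA GCT CAA CAT AAT CAA TAC — ATG at 1, stop TAA at 4 → 6 nt; ATG at 10, stop TAG at 16 → 9 nt.
Frame 2: TGT AAC ATA TGT GCT AGA AAT AAT ATG AAT GAG CTC AAC ATA ATC AAT ACT — no ATG→stop ORF.
Frame 3: GTA ACA TAT GTG CTA GAA ATA ATA TGA ATG AGC TCA ACA TAA TCA ATA CTA — ATG at 30, stop TAA at 42 → 15 nt.
Longest ORF is 15 nt in frame 3 (positions 30–44).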